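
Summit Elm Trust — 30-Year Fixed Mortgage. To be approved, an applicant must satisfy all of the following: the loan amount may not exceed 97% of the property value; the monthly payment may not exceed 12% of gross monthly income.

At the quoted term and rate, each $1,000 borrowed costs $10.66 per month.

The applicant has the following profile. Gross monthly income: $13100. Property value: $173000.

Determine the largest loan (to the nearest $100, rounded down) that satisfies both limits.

$147,400

Payment cap: 12% × $13,100 = $1,572/month.
At $10.66 per $1,000, that supports 1,572/10.66 × 1,000 ≈ $147,467 → $147,400.
LTV cap: 97% × $173,000 = $167,810 → $167,800.
Binding constraint: payment-to-income.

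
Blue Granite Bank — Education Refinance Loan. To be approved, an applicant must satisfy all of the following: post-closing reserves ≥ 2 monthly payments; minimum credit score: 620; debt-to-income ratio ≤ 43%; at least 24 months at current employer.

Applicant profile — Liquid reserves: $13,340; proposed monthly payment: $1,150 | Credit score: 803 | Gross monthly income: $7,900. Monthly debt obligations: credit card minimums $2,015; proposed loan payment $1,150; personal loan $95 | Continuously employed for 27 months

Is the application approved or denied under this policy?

Approved

Liquid reserves cover 13,340/1,150 = 11.6 months — ≥ 2 required
Credit score 803 ≥ 620 (meets)
Total monthly debts = (2,015 + 1,150 + 95) = 3,260. DTI = 3,260/7,900 = 41.3% ≤ 43%
Employment 27 ≥ 24 months
All criteria satisfied.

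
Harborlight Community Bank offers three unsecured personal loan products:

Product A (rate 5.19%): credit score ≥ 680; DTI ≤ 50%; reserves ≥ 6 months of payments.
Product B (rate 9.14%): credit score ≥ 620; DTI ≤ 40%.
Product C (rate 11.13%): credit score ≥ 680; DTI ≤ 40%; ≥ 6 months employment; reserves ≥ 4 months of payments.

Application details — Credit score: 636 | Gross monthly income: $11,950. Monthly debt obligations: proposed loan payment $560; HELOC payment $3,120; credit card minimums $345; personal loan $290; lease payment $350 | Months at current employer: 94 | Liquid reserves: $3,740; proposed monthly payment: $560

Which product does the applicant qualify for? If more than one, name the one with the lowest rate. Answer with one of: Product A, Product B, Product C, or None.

Product B

Total debts = (560 + 3,120 + 345 + 290 + 350) = 4,665; DTI = 4,665/11,950 = 39%.
Reserves = 3,740/560 = 6.7 months.
Product A: score 636 < 680; DTI 39% ≤ 50%; reserves 6.7 ≥ 6 mo → does not qualify.
Product B: score 636 ≥ 620; DTI 39% ≤ 40% → qualifies.
Product C: score 636 < 680; DTI 39% ≤ 40%; employment 94 ≥ 6 mo; reserves 6.7 ≥ 4 mo → does not qualify.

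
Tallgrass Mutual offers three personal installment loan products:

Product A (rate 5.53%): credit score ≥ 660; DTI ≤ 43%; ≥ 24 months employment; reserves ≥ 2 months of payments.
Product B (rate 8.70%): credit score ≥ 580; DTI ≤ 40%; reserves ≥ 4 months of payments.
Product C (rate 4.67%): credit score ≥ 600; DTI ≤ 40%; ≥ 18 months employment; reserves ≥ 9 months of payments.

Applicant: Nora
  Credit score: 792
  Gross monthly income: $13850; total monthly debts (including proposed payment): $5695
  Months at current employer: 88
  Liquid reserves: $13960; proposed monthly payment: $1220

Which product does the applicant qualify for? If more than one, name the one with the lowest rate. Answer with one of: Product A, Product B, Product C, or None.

DTI = 5,695/13,850 = 41.1%.
Reserves = 13,960/1,220 = 11.4 months.
Product A: score 792 ≥ 660; DTI 41.1% ≤ 43%; employment 88 ≥ 24 mo; reserves 11.4 ≥ 2 mo → qualifies.
Product B: score 792 ≥ 580; DTI 41.1% > 40%; reserves 11.4 ≥ 4 mo → does not qualify.
Product C: score 792 ≥ 600; DTI 41.1% > 40%; employment 88 ≥ 18 mo; reserves 11.4 ≥ 9 mo → does not qualify.

Product A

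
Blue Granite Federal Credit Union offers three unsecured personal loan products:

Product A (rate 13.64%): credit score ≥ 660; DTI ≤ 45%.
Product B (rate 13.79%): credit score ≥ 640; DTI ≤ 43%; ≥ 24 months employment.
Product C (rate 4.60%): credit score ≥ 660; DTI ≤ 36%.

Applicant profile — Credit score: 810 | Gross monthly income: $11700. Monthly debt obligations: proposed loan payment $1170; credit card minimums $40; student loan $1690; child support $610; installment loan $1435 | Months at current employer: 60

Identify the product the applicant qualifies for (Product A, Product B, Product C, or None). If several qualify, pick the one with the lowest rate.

Total debts = (1,170 + 40 + 1,690 + 610 + 1,435) = 4,945; DTI = 4,945/11,700 = 42.3%.
Product A: score 810 ≥ 660; DTI 42.3% ≤ 45% → qualifies.
Product B: score 810 ≥ 640; DTI 42.3% ≤ 43%; employment 60 ≥ 24 mo → qualifies.
Product C: score 810 ≥ 660; DTI 42.3% > 36% → does not qualify.
Qualifying: Product A, Product B. Lowest rate is 13.64% → Product A.

Product A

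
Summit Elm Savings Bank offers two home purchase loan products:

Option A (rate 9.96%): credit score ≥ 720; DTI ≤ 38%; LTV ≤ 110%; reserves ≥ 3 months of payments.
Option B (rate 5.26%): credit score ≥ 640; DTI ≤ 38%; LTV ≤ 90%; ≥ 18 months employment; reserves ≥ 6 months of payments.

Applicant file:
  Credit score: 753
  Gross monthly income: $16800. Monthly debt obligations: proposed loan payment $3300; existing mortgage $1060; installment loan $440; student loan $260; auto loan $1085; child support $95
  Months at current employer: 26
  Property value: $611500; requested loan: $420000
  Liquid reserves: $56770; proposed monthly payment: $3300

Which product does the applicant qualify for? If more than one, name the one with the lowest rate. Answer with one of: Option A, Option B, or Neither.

Option B

Total debts = (3,300 + 1,060 + 440 + 260 + 1,085 + 95) = 6,240; DTI = 6,240/16,800 = 37.1%.
LTV = 420,000/611,500 = 68.7%.
Reserves = 56,770/3,300 = 17.2 months.
Option A: score 753 ≥ 720; DTI 37.1% ≤ 38%; LTV 68.7% ≤ 110%; reserves 17.2 ≥ 3 mo → qualifies.
Option B: score 753 ≥ 640; DTI 37.1% ≤ 38%; LTV 68.7% ≤ 90%; employment 26 ≥ 18 mo; reserves 17.2 ≥ 6 mo → qualifies.
Qualifying: Option A, Option B. Lowest rate is 5.26% → Option B.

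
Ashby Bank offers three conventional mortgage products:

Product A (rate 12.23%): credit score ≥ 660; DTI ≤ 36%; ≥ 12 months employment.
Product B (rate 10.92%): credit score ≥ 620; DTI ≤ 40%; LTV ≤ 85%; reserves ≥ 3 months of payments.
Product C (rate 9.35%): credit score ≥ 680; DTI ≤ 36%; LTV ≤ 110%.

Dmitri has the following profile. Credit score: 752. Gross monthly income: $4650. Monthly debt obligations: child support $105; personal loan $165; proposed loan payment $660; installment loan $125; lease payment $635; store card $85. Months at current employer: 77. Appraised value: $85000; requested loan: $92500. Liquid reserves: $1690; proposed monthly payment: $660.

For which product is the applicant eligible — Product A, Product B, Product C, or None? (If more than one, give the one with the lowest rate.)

None

Total debts = (105 + 165 + 660 + 125 + 635 + 85) = 1,775; DTI = 1,775/4,650 = 38.2%.
LTV = 92,500/85,000 = 108.8%.
Reserves = 1,690/660 = 2.6 months.
Product A: score 752 ≥ 660; DTI 38.2% > 36%; employment 77 ≥ 12 mo → does not qualify.
Product B: score 752 ≥ 620; DTI 38.2% ≤ 40%; LTV 108.8% > 85%; reserves 2.6 < 3 mo → does not qualify.
Product C: score 752 ≥ 680; DTI 38.2% > 36%; LTV 108.8% ≤ 110% → does not qualify.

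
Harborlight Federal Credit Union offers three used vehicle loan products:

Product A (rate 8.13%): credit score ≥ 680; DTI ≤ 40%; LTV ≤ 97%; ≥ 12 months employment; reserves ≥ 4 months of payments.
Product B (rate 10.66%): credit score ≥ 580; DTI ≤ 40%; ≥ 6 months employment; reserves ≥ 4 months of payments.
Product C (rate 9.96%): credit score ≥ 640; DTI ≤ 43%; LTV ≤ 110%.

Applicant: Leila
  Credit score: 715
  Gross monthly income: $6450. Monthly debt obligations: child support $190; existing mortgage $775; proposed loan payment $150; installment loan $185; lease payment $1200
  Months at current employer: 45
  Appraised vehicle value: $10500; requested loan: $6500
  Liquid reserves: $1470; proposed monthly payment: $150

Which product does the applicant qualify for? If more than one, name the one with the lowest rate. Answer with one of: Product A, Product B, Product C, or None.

Total debts = (190 + 775 + 150 + 185 + 1,200) = 2,500; DTI = 2,500/6,450 = 38.8%.
LTV = 6,500/10,500 = 61.9%.
Reserves = 1,470/150 = 9.8 months.
Product A: score 715 ≥ 680; DTI 38.8% ≤ 40%; LTV 61.9% ≤ 97%; employment 45 ≥ 12 mo; reserves 9.8 ≥ 4 mo → qualifies.
Product B: score 715 ≥ 580; DTI 38.8% ≤ 40%; employment 45 ≥ 6 mo; reserves 9.8 ≥ 4 mo → qualifies.
Product C: score 715 ≥ 640; DTI 38.8% ≤ 43%; LTV 61.9% ≤ 110% → qualifies.
Qualifying: Product A, Product B, Product C. Lowest rate is 8.13% → Product A.

Product A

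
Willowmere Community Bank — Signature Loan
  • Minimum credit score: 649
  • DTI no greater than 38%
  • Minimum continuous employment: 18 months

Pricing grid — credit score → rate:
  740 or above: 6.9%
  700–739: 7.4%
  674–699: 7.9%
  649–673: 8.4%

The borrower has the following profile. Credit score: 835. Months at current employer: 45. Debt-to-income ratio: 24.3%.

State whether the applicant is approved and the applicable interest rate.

Credit score 835 ≥ 649 (meets minimum)
DTI 24.3% is within the 38% limit
Employment 45 ≥ 18 months
All requirements met. Score 835 falls in the 740 or above tier → 6.9%.

Approved at 6.9%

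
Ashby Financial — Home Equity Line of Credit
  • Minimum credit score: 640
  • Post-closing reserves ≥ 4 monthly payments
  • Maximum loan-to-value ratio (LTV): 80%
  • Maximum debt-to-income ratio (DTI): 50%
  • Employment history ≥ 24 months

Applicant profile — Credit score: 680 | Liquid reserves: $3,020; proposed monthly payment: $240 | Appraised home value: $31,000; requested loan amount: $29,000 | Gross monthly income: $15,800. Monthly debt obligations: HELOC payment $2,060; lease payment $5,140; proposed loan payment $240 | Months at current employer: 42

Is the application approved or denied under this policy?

Credit score 680 ≥ 640 (meets)
Reserves = 3,020/240 = 12.6 months ≥ 4
Loan-to-value = 29,000/31,000 = 93.5% — fail (80% max)
Total monthly debts = (2,060 + 5,140 + 240) = 7,440. DTI = 7,440/15,800 = 47.1% ≤ 50%
Employment 42 ≥ 24 months
Fails on LTV.

Denied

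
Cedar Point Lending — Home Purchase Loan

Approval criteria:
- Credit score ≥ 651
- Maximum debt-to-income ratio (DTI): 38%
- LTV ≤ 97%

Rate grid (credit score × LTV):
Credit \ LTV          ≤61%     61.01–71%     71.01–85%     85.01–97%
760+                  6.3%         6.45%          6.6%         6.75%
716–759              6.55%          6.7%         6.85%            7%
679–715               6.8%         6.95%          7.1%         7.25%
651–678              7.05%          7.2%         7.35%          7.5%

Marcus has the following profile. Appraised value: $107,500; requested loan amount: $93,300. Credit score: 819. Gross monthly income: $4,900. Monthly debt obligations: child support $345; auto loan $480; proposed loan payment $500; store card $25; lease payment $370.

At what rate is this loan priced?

6.75%

Credit score 819 ≥ 651; Total monthly debts = (345 + 480 + 500 + 25 + 370) = 1,720. DTI: 1,720 ÷ 4,900 = 35.1%, within the 38% cap
LTV: 93,300 ÷ 107,500 = 86.8%, within 97% cap
Credit 819 → row 760+; LTV 86.8% → column 85.01–97%. Grid cell → 6.75%.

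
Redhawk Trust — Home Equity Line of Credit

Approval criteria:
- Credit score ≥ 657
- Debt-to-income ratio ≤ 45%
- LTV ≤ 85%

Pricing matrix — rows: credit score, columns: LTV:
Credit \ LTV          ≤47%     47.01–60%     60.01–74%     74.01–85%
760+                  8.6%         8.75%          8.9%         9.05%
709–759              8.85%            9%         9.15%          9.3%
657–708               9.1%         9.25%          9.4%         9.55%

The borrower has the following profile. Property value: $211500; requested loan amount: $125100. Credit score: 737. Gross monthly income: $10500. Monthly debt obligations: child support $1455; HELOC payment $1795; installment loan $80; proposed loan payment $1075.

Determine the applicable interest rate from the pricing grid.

Credit score 737 ≥ 657; Total monthly debts = (1,455 + 1,795 + 80 + 1,075) = 4,405. DTI = 4,405/10,500 = 42% ≤ 45%
LTV = 125,100/211,500 = 59.1% ≤ 85%
Score 737 is in the 709–759 band; LTV 59.1% is in the 47.01–60% band → 9%.

9%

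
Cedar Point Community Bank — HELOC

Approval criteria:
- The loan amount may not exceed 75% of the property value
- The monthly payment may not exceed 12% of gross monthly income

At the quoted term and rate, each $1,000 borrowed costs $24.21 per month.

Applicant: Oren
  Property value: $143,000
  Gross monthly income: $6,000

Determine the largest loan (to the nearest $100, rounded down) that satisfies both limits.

Payment cap: 12% × $6,000 = $720/month.
At $24.21 per $1,000, that supports 720/24.21 × 1,000 ≈ $29,739 → $29,700.
LTV cap: 75% × $143,000 = $107,250 → $107,200.
Binding constraint: payment-to-income.

$29,700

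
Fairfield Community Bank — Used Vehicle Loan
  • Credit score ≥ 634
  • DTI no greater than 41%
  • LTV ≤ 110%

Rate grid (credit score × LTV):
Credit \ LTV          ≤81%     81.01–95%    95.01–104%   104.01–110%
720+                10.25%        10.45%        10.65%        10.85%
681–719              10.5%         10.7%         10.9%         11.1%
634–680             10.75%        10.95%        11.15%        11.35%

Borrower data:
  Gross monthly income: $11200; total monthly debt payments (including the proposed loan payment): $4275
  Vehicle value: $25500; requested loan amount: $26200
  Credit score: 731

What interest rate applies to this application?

10.65%

Credit score 731 ≥ 634; Debt-to-income = 4,275/11,200 = 38.2% — meets 41% limit
LTV: 26,200 ÷ 25,500 = 102.7%, within 110% cap
Row: 731 falls in 720+. Column: 102.7% falls in 95.01–104%. Rate = 10.65%.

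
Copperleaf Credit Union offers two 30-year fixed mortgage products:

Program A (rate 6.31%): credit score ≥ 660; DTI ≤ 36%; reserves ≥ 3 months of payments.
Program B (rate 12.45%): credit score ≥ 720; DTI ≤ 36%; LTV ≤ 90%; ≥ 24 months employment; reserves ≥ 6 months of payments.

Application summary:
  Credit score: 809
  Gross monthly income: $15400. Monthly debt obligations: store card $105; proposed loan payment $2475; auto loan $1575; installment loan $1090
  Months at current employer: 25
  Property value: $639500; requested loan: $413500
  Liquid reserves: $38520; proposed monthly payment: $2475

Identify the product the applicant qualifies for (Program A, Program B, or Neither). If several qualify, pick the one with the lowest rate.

Program A

Total debts = (105 + 2,475 + 1,575 + 1,090) = 5,245; DTI = 5,245/15,400 = 34.1%.
LTV = 413,500/639,500 = 64.7%.
Reserves = 38,520/2,475 = 15.6 months.
Program A: score 809 ≥ 660; DTI 34.1% ≤ 36%; reserves 15.6 ≥ 3 mo → qualifies.
Program B: score 809 ≥ 720; DTI 34.1% ≤ 36%; LTV 64.7% ≤ 90%; employment 25 ≥ 24 mo; reserves 15.6 ≥ 6 mo → qualifies.
Qualifying: Program A, Program B. Lowest rate is 6.31% → Program A.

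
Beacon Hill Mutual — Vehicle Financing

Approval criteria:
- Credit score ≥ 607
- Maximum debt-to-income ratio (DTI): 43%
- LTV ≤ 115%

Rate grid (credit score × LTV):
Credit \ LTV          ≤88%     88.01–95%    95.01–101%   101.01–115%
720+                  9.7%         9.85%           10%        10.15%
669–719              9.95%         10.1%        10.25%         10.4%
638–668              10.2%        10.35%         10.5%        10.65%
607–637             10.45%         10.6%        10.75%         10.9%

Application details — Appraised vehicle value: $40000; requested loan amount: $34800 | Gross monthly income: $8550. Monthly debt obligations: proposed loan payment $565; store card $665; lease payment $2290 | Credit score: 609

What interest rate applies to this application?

Credit score 609 ≥ 607; Total monthly debts = (565 + 665 + 2,290) = 3,520. Debt-to-income = 3,520/8,550 = 41.2% — meets 43% limit
LTV: 34,800 ÷ 40,000 = 87%, within 115% cap
Row: 609 falls in 607–637. Column: 87% falls in ≤88%. Rate = 10.45%.

10.45%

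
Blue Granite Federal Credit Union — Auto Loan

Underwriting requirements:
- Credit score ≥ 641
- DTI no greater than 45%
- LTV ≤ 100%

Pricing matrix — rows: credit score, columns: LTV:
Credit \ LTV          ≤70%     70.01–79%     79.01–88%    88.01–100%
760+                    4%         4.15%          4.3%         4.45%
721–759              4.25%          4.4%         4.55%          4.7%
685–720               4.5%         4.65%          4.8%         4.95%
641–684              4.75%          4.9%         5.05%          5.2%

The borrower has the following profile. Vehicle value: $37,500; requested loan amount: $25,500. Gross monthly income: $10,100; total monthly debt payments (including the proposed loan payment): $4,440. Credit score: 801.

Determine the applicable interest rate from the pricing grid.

Credit score 801 ≥ 641; Debt-to-income = 4,440/10,100 = 44% — meets 45% limit
LTV = 25,500/37,500 = 68% ≤ 100%
Score 801 is in the 760+ band; LTV 68% is in the ≤70% band → 4%.

4%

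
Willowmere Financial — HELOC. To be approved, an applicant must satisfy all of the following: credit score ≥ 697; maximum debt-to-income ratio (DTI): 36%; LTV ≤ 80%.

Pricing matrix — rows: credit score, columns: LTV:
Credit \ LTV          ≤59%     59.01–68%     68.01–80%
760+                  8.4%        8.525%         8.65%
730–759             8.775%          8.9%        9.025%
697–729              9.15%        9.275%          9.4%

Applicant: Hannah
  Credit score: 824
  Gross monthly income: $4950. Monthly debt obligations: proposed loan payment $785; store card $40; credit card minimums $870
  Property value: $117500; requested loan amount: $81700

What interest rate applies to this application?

8.65%

Credit score 824 ≥ 697; Total monthly debts = (785 + 40 + 870) = 1,695. DTI: 1,695 ÷ 4,950 = 34.2%, within the 36% cap
LTV = 81,700/117,500 = 69.5% ≤ 80%
Row: 824 falls in 760+. Column: 69.5% falls in 68.01–80%. Rate = 8.65%.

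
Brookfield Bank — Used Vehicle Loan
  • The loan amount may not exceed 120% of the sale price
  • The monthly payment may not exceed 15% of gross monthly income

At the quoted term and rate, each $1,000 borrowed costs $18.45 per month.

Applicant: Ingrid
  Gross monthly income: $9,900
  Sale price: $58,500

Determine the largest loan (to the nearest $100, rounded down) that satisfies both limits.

$70,200

Payment cap: 15% × $9,900 = $1,485/month.
At $18.45 per $1,000, that supports 1,485/18.45 × 1,000 ≈ $80,487 → $80,400.
LTV cap: 120% × $58,500 = $70,200 → $70,200.
Binding constraint: loan-to-value.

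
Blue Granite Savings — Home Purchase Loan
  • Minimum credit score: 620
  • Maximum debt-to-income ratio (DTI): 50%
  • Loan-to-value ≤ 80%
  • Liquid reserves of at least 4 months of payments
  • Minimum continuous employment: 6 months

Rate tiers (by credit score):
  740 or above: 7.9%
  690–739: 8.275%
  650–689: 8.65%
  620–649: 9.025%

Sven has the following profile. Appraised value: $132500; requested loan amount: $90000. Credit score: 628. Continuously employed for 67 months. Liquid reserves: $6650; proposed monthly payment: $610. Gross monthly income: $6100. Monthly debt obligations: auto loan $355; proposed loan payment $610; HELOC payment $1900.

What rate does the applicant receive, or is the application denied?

Credit score 628 ≥ 620 (meets minimum)
Employment 67 ≥ 6 months
Reserves: 6,650 ÷ 610 = 10.9 months (meets 4-month minimum)
LTV = 90,000/132,500 = 67.9% ≤ 80%
Total monthly debts = (355 + 610 + 1,900) = 2,865. DTI: 2,865 ÷ 6,100 = 47%, within the 50% cap
All requirements met. Score 628 falls in the 620–649 tier → 9.025%.

Approved at 9.025%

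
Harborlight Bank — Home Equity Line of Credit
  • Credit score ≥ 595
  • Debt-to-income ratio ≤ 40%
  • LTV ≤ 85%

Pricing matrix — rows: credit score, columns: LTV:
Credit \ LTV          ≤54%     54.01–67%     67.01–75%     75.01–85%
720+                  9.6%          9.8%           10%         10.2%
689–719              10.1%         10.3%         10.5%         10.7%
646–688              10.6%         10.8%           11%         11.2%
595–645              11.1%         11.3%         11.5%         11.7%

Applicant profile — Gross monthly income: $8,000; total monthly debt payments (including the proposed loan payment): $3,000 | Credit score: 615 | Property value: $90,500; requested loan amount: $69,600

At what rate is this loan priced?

Credit score 615 ≥ 595; DTI: 3,000 ÷ 8,000 = 37.5%, within the 40% cap
Loan-to-value = 69,600/90,500 = 76.9% — pass (85% max)
Score 615 is in the 595–645 band; LTV 76.9% is in the 75.01–85% band → 11.7%.

11.7%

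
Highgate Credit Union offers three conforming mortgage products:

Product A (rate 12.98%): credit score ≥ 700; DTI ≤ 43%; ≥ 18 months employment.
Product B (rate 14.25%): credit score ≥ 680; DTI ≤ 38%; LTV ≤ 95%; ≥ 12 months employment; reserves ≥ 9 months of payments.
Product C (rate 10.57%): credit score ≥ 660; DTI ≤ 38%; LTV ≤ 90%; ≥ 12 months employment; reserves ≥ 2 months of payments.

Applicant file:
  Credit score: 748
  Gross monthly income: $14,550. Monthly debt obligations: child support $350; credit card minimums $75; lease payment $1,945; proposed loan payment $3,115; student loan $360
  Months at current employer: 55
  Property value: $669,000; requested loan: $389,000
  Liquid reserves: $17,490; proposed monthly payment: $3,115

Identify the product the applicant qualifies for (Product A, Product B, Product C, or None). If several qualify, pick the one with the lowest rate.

Total debts = (350 + 75 + 1,945 + 3,115 + 360) = 5,845; DTI = 5,845/14,550 = 40.2%.
LTV = 389,000/669,000 = 58.1%.
Reserves = 17,490/3,115 = 5.6 months.
Product A: score 748 ≥ 700; DTI 40.2% ≤ 43%; employment 55 ≥ 18 mo → qualifies.
Product B: score 748 ≥ 680; DTI 40.2% > 38%; LTV 58.1% ≤ 95%; employment 55 ≥ 12 mo; reserves 5.6 < 9 mo → does not qualify.
Product C: score 748 ≥ 660; DTI 40.2% > 38%; LTV 58.1% ≤ 90%; employment 55 ≥ 12 mo; reserves 5.6 ≥ 2 mo → does not qualify.

Product A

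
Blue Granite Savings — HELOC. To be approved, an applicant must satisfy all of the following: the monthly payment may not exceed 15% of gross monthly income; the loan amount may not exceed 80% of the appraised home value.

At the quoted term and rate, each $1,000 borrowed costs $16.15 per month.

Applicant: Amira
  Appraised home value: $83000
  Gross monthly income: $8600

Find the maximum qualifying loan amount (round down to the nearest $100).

Payment cap: 15% × $8,600 = $1,290/month.
At $16.15 per $1,000, that supports 1,290/16.15 × 1,000 ≈ $79,876 → $79,800.
LTV cap: 80% × $83,000 = $66,400 → $66,400.
Binding constraint: loan-to-value.

$66,400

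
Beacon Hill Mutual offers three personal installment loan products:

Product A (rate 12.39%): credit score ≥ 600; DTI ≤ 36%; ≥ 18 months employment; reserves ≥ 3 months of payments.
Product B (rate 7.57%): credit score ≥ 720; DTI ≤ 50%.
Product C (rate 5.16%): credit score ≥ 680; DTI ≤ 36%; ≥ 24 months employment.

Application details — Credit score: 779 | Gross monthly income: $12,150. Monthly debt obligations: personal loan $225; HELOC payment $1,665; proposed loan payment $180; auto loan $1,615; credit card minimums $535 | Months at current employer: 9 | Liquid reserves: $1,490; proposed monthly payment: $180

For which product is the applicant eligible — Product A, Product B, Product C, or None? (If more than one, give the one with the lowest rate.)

Total debts = (225 + 1,665 + 180 + 1,615 + 535) = 4,220; DTI = 4,220/12,150 = 34.7%.
Reserves = 1,490/180 = 8.3 months.
Product A: score 779 ≥ 600; DTI 34.7% ≤ 36%; employment 9 < 18 mo; reserves 8.3 ≥ 3 mo → does not qualify.
Product B: score 779 ≥ 720; DTI 34.7% ≤ 50% → qualifies.
Product C: score 779 ≥ 680; DTI 34.7% ≤ 36%; employment 9 < 24 mo → does not qualify.

Product B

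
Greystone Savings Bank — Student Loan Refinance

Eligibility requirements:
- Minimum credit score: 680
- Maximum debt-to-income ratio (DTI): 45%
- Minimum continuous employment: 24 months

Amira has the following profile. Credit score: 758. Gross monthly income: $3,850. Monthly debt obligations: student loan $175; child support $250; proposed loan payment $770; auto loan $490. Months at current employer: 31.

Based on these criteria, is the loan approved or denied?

Approved

Credit score 758 ≥ 680 (meets)
Total monthly debts = (175 + 250 + 770 + 490) = 1,685. DTI = 1,685/3,850 = 43.8% ≤ 45%
Employment 31 ≥ 24 months
All criteria satisfied.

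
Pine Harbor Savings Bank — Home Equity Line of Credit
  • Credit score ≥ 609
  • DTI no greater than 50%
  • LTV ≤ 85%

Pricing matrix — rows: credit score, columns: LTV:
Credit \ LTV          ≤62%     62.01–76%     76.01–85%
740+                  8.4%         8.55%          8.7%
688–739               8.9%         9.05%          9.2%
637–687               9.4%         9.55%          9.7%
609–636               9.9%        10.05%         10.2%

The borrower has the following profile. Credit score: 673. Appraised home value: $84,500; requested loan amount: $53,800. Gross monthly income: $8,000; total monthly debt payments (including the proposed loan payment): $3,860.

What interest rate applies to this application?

9.55%

Credit score 673 ≥ 609; DTI: 3,860 ÷ 8,000 = 48.2%, within the 50% cap
Loan-to-value = 53,800/84,500 = 63.7% — pass (85% max)
Row: 673 falls in 637–687. Column: 63.7% falls in 62.01–76%. Rate = 9.55%.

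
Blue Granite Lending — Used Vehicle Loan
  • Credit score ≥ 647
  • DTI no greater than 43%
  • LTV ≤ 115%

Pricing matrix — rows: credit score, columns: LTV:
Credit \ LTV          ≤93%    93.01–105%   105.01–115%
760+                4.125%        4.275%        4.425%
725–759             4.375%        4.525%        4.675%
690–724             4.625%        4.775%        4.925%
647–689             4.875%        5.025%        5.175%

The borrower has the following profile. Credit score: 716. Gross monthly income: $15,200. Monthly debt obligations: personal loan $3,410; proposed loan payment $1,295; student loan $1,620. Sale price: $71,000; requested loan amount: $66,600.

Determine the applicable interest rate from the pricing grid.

4.775%

Credit score 716 ≥ 647; Total monthly debts = (3,410 + 1,295 + 1,620) = 6,325. DTI: 6,325 ÷ 15,200 = 41.6%, within the 43% cap
Loan-to-value = 66,600/71,000 = 93.8% — pass (115% max)
Score 716 is in the 690–724 band; LTV 93.8% is in the 93.01–105% band → 4.775%.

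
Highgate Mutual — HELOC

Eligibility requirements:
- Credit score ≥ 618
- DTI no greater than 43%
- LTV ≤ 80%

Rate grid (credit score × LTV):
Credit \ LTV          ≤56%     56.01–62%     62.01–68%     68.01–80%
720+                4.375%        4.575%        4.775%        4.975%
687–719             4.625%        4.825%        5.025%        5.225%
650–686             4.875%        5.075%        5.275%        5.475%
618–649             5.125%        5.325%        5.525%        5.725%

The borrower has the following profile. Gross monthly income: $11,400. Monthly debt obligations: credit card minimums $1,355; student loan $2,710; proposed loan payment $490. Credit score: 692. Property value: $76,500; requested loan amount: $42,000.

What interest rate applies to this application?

4.625%

Credit score 692 ≥ 618; Total monthly debts = (1,355 + 2,710 + 490) = 4,555. DTI: 4,555 ÷ 11,400 = 40%, within the 43% cap
LTV: 42,000 ÷ 76,500 = 54.9%, within 80% cap
Credit 692 → row 687–719; LTV 54.9% → column ≤56%. Grid cell → 4.625%.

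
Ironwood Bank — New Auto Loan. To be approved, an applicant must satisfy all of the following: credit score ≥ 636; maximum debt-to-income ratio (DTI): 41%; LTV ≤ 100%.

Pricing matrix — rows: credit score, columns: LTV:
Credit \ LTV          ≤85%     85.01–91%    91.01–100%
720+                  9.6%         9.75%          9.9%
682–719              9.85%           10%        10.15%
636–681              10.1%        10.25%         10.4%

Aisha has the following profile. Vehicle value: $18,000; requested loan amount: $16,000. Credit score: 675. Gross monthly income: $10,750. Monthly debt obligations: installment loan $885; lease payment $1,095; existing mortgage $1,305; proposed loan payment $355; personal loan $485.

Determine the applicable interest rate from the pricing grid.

Credit score 675 ≥ 636; Total monthly debts = (885 + 1,095 + 1,305 + 355 + 485) = 4,125. Debt-to-income = 4,125/10,750 = 38.4% — meets 41% limit
LTV = 16,000/18,000 = 88.9% ≤ 100%
Row: 675 falls in 636–681. Column: 88.9% falls in 85.01–91%. Rate = 10.25%.

10.25%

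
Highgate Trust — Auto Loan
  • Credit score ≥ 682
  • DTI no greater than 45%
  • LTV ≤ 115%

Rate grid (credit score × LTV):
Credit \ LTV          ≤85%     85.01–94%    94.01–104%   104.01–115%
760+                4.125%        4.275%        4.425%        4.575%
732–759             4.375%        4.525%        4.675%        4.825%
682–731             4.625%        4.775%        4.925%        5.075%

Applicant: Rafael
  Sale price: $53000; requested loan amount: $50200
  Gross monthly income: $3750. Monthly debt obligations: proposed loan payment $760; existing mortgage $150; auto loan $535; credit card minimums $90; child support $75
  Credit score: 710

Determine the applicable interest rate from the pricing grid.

Credit score 710 ≥ 682; Total monthly debts = (760 + 150 + 535 + 90 + 75) = 1,610. DTI: 1,610 ÷ 3,750 = 42.9%, within the 45% cap
Loan-to-value = 50,200/53,000 = 94.7% — pass (115% max)
Row: 710 falls in 682–731. Column: 94.7% falls in 94.01–104%. Rate = 4.925%.

4.925%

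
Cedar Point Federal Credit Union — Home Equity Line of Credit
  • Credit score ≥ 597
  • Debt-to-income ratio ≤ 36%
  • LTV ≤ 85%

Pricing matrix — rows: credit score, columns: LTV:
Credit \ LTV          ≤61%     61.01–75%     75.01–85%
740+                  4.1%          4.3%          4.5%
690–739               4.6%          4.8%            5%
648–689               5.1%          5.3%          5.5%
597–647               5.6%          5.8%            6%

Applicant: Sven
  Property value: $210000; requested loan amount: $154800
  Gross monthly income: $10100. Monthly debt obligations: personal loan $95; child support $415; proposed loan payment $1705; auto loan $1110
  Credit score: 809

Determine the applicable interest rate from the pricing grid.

4.3%

Credit score 809 ≥ 597; Total monthly debts = (95 + 415 + 1,705 + 1,110) = 3,325. DTI = 3,325/10,100 = 32.9% ≤ 36%
LTV: 154,800 ÷ 210,000 = 73.7%, within 85% cap
Score 809 is in the 740+ band; LTV 73.7% is in the 61.01–75% band → 4.3%.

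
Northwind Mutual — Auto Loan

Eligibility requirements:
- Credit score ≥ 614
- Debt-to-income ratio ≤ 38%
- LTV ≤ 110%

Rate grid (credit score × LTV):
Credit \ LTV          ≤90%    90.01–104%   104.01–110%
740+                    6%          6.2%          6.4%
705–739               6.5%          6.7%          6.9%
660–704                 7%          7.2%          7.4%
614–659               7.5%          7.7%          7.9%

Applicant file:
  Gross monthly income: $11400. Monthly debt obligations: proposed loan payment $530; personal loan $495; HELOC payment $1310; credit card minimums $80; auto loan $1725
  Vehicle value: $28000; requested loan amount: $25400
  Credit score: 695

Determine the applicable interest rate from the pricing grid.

Credit score 695 ≥ 614; Total monthly debts = (530 + 495 + 1,310 + 80 + 1,725) = 4,140. DTI: 4,140 ÷ 11,400 = 36.3%, within the 38% cap
LTV: 25,400 ÷ 28,000 = 90.7%, within 110% cap
Credit 695 → row 660–704; LTV 90.7% → column 90.01–104%. Grid cell → 7.2%.

7.2%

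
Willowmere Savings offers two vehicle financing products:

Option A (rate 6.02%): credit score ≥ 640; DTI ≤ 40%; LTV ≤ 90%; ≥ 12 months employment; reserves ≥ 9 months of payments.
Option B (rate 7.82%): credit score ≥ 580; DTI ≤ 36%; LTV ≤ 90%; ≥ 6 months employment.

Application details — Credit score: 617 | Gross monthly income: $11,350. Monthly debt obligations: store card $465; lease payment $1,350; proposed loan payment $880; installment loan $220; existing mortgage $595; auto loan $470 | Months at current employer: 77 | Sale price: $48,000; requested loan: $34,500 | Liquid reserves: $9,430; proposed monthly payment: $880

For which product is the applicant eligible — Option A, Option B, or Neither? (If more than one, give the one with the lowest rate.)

Total debts = (465 + 1,350 + 880 + 220 + 595 + 470) = 3,980; DTI = 3,980/11,350 = 35.1%.
LTV = 34,500/48,000 = 71.9%.
Reserves = 9,430/880 = 10.7 months.
Option A: score 617 < 640; DTI 35.1% ≤ 40%; LTV 71.9% ≤ 90%; employment 77 ≥ 12 mo; reserves 10.7 ≥ 9 mo → does not qualify.
Option B: score 617 ≥ 580; DTI 35.1% ≤ 36%; LTV 71.9% ≤ 90%; employment 77 ≥ 6 mo → qualifies.

Option B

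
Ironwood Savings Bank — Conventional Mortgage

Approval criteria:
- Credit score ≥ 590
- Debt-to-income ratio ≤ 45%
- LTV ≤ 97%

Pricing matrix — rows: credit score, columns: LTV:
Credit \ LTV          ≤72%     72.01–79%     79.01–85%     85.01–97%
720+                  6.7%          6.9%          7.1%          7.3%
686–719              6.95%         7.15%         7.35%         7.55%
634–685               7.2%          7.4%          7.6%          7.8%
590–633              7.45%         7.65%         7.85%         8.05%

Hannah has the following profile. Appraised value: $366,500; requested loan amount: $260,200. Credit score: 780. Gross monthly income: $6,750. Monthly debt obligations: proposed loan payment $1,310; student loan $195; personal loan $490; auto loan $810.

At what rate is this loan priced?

6.7%

Credit score 780 ≥ 590; Total monthly debts = (1,310 + 195 + 490 + 810) = 2,805. DTI: 2,805 ÷ 6,750 = 41.6%, within the 45% cap
Loan-to-value = 260,200/366,500 = 71% — pass (97% max)
Credit 780 → row 720+; LTV 71% → column ≤72%. Grid cell → 6.7%.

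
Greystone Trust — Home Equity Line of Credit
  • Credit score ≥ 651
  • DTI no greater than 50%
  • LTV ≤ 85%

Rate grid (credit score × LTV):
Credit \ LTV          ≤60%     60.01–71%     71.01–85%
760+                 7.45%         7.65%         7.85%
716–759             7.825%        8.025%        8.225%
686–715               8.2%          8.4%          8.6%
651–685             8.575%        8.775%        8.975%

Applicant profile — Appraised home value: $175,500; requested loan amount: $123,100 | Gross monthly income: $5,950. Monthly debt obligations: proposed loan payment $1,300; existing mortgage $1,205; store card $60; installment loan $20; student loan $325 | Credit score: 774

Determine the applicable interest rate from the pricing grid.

7.65%

Credit score 774 ≥ 651; Total monthly debts = (1,300 + 1,205 + 60 + 20 + 325) = 2,910. Debt-to-income = 2,910/5,950 = 48.9% — meets 50% limit
Loan-to-value = 123,100/175,500 = 70.1% — pass (85% max)
Score 774 is in the 760+ band; LTV 70.1% is in the 60.01–71% band → 7.65%.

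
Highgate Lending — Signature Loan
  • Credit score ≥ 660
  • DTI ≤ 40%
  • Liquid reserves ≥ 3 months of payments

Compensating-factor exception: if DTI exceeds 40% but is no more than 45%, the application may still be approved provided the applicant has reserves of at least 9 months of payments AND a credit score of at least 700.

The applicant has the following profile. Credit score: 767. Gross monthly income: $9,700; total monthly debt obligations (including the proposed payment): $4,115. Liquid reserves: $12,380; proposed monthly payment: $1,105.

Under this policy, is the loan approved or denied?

Approved

Credit score 767 ≥ 660 (meets base)
DTI = 4,115/9,700 = 42.4% > 40% — standard DTI limit exceeded.
Reserves = 12,380/1,105 = 11.2 months ≥ 3
DTI 42.4% is within the 40%–45% exception band; checking compensating factors.
Override check — reserves: 11.2 mo (ok); score: 767 (ok).
Both compensating conditions met → exception applies.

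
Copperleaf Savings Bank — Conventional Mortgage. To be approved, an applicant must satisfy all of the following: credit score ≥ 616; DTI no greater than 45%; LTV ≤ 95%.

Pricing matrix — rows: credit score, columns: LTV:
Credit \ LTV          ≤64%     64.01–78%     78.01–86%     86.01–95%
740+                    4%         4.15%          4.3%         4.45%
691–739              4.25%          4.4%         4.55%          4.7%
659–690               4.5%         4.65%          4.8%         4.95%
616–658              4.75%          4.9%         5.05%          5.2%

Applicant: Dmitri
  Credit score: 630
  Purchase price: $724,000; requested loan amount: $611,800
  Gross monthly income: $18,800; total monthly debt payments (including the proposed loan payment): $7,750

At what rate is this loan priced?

Credit score 630 ≥ 616; DTI: 7,750 ÷ 18,800 = 41.2%, within the 45% cap
Loan-to-value = 611,800/724,000 = 84.5% — pass (95% max)
Row: 630 falls in 616–658. Column: 84.5% falls in 78.01–86%. Rate = 5.05%.

5.05%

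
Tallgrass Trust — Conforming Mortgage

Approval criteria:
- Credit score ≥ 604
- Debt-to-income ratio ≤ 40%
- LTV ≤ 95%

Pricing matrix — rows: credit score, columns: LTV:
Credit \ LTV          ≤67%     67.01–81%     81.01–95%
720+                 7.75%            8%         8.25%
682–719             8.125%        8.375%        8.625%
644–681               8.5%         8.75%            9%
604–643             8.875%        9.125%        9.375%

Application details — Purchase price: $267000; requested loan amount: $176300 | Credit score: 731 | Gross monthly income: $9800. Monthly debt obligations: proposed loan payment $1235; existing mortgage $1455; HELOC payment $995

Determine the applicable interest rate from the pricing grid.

7.75%

Credit score 731 ≥ 604; Total monthly debts = (1,235 + 1,455 + 995) = 3,685. DTI = 3,685/9,800 = 37.6% ≤ 40%
LTV = 176,300/267,000 = 66% ≤ 95%
Score 731 is in the 720+ band; LTV 66% is in the ≤67% band → 7.75%.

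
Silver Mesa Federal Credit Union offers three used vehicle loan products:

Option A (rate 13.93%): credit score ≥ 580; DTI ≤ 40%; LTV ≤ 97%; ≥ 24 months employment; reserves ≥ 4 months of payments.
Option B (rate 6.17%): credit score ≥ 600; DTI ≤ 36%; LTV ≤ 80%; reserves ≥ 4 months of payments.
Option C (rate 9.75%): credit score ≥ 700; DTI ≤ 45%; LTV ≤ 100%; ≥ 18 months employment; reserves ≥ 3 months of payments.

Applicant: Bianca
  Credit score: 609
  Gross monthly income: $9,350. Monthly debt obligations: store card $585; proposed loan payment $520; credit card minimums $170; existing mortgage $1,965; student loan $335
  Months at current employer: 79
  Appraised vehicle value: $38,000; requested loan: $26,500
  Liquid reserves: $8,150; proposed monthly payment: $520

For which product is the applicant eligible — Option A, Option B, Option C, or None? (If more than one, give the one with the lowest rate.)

Option A

Total debts = (585 + 520 + 170 + 1,965 + 335) = 3,575; DTI = 3,575/9,350 = 38.2%.
LTV = 26,500/38,000 = 69.7%.
Reserves = 8,150/520 = 15.7 months.
Option A: score 609 ≥ 580; DTI 38.2% ≤ 40%; LTV 69.7% ≤ 97%; employment 79 ≥ 24 mo; reserves 15.7 ≥ 4 mo → qualifies.
Option B: score 609 ≥ 600; DTI 38.2% > 36%; LTV 69.7% ≤ 80%; reserves 15.7 ≥ 4 mo → does not qualify.
Option C: score 609 < 700; DTI 38.2% ≤ 45%; LTV 69.7% ≤ 100%; employment 79 ≥ 18 mo; reserves 15.7 ≥ 3 mo → does not qualify.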